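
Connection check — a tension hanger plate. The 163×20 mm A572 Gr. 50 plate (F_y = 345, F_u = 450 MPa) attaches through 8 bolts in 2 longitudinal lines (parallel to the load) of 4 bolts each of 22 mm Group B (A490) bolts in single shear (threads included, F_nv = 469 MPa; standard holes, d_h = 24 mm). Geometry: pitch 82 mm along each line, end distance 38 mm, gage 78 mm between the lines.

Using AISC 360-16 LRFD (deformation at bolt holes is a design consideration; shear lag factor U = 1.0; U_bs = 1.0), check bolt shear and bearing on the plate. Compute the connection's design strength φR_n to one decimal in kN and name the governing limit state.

Bolt shear: A_b = π(22)²/4 = 380.13 mm². φR_n = 0.75 × 469 × 380.13 × 8 × 1 = 1069.7 kN.
Bearing (20 mm plate, F_u = 450 MPa): end bolts L_c = 38 − 24/2 = 26, R_n = min(1.2×26×20×450, 2.4×22×20×450) = 280.8 kN/bolt; interior L_c = 82 − 24 = 58, R_n = 475.2 kN/bolt. φR_n = 0.75 × (2×280.8 + 6×475.2) = 2559.6 kN.
Governing: min(1069.7, 2559.6) = 1069.7 kN → bolt shear.

1069.7 kN (bolt shear governs)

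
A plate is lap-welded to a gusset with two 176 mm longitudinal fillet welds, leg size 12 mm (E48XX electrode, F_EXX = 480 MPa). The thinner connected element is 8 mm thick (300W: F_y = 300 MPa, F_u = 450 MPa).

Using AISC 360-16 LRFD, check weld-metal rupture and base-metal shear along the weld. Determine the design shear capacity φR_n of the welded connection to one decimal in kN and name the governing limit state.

506.9 kN (base-metal shear governs)

Weld metal: throat = 0.707×12 = 8.484 mm, L = 2×176 = 352 mm. φR_n = 0.75 × 0.6 × 480 × 8.484 × 352 = 645.1 kN.
Base metal shear (8 mm plate): yield φR_n = 1.0×0.6×300×8×352 = 506.9 kN; rupture φR_n = 0.75×0.6×450×8×352 = 570.2 kN; take 506.9 kN (yield).
Governing: min(645.1, 506.9) = 506.9 kN → base-metal shear.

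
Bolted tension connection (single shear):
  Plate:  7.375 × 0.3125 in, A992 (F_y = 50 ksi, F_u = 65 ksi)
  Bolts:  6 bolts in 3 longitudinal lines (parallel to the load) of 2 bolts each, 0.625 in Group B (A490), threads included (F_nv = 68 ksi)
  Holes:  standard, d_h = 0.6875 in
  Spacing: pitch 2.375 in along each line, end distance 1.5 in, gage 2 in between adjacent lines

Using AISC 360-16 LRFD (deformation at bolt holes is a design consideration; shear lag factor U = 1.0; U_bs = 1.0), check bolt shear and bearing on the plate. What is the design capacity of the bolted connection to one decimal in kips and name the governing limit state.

93.9 kips (bolt shear governs)

Bolt shear: A_b = π(0.625)²/4 = 0.3068 in². φR_n = 0.75 × 68 × 0.3068 × 6 × 1 = 93.9 kips.
Bearing (0.3125 in plate, F_u = 65 ksi): end bolts L_c = 1.5 − 0.6875/2 = 1.15625, R_n = min(1.2×1.15625×0.3125×65, 2.4×0.625×0.3125×65) = 28.184 kips/bolt; interior L_c = 2.375 − 0.6875 = 1.6875, R_n = 30.469 kips/bolt. φR_n = 0.75 × (3×28.184 + 3×30.469) = 132.0 kips.
Governing: min(93.9, 132.0) = 93.9 kips → bolt shear.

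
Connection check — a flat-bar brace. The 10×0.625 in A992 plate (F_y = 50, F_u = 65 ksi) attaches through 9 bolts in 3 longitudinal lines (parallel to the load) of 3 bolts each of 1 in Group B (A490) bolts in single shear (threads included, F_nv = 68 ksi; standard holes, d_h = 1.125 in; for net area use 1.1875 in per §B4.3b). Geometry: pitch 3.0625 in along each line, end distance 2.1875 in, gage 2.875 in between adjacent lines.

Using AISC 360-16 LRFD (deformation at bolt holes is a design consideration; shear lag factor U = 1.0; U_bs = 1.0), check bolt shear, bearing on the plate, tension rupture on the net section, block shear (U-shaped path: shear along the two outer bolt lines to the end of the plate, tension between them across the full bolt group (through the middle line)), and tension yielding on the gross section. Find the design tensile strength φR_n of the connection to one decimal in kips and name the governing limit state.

Bolt shear: A_b = π(1)²/4 = 0.7854 in². φR_n = 0.75 × 68 × 0.7854 × 9 × 1 = 360.5 kips.
Bearing (0.625 in plate, F_u = 65 ksi): end bolts L_c = 2.1875 − 1.125/2 = 1.625, R_n = min(1.2×1.625×0.625×65, 2.4×1×0.625×65) = 79.219 kips/bolt; interior L_c = 3.0625 − 1.125 = 1.9375, R_n = 94.453 kips/bolt. φR_n = 0.75 × (3×79.219 + 6×94.453) = 603.3 kips.
Tension rupture (net): A_n = (10 − 3×1.1875)×0.625 = 4.0234 in² (U = 1.0, A_e = A_n). φR_n = 0.75 × 65 × 4.0234 = 196.1 kips.
Block shear: shear path 2×[2.1875+2×3.0625] = 2×8.3125 in, A_gv = 10.391, A_nv = 2×(8.3125 − 2.5×1.1875)×0.625 = 6.6797 in²; tension across gage: (5.75 − 2×1.1875)×0.625 = 2.1094 in². R_n = min(0.6×65×6.6797, 0.6×50×10.391) + 1.0×65×2.1094 = min(260.51, 311.73) + 137.11 = 397.62 kips. φR_n = 0.75 × 397.62 = 298.2 kips.
Tension yield (gross): A_g = 10×0.625 = 6.25 in². φR_n = 0.90 × 50 × 6.25 = 281.3 kips.
Governing: min(360.5, 603.3, 196.1, 298.2, 281.3) = 196.1 kips → net-section rupture.

196.1 kips (net-section rupture governs)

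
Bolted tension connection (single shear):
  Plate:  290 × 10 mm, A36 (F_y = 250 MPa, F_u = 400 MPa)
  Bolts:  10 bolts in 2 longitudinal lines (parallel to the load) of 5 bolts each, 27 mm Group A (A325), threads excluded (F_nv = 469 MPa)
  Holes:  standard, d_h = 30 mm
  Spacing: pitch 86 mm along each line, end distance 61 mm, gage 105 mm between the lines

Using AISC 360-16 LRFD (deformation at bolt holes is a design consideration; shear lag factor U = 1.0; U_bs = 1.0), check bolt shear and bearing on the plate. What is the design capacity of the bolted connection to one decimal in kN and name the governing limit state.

1886.4 kN (bearing governs)

Bolt shear: A_b = π(27)²/4 = 572.56 mm². φR_n = 0.75 × 469 × 572.56 × 10 × 1 = 2014.0 kN.
Bearing (10 mm plate, F_u = 400 MPa): end bolts L_c = 61 − 30/2 = 46, R_n = min(1.2×46×10×400, 2.4×27×10×400) = 220.8 kN/bolt; interior L_c = 86 − 30 = 56, R_n = 259.2 kN/bolt. φR_n = 0.75 × (2×220.8 + 8×259.2) = 1886.4 kN.
Governing: min(2014.0, 1886.4) = 1886.4 kN → bearing.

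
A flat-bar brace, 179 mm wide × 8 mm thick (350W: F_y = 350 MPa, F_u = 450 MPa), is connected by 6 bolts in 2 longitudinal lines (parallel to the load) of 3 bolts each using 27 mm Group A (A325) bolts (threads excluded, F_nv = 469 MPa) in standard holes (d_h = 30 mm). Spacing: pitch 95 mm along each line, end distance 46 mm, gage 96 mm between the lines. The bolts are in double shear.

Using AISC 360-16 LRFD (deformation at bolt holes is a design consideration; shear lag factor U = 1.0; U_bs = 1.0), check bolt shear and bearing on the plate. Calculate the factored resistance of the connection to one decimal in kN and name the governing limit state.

Bolt shear: A_b = π(27)²/4 = 572.56 mm². φR_n = 0.75 × 469 × 572.56 × 6 × 2 = 2416.8 kN.
Bearing (8 mm plate, F_u = 450 MPa): end bolts L_c = 46 − 30/2 = 31, R_n = min(1.2×31×8×450, 2.4×27×8×450) = 133.92 kN/bolt; interior L_c = 95 − 30 = 65, R_n = 233.28 kN/bolt. φR_n = 0.75 × (2×133.92 + 4×233.28) = 900.7 kN.
Governing: min(2416.8, 900.7) = 900.7 kN → bearing.

900.7 kN (bearing governs)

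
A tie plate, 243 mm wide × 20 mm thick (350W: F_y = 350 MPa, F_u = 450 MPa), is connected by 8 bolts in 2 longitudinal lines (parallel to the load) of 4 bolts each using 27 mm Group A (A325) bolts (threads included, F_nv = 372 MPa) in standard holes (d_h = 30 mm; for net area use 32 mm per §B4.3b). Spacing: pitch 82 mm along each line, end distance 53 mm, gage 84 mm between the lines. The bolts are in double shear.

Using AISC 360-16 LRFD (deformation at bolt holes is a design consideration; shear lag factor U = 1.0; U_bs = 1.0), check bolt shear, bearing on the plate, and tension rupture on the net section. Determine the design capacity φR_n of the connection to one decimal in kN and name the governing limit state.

Bolt shear: A_b = π(27)²/4 = 572.56 mm². φR_n = 0.75 × 372 × 572.56 × 8 × 2 = 2555.9 kN.
Bearing (20 mm plate, F_u = 450 MPa): end bolts L_c = 53 − 30/2 = 38, R_n = min(1.2×38×20×450, 2.4×27×20×450) = 410.4 kN/bolt; interior L_c = 82 − 30 = 52, R_n = 561.6 kN/bolt. φR_n = 0.75 × (2×410.4 + 6×561.6) = 3142.8 kN.
Tension rupture (net): A_n = (243 − 2×32)×20 = 3580 mm² (U = 1.0, A_e = A_n). φR_n = 0.75 × 450 × 3580 = 1208.3 kN.
Governing: min(2555.9, 3142.8, 1208.3) = 1208.3 kN → net-section rupture.

1208.3 kN (net-section rupture governs)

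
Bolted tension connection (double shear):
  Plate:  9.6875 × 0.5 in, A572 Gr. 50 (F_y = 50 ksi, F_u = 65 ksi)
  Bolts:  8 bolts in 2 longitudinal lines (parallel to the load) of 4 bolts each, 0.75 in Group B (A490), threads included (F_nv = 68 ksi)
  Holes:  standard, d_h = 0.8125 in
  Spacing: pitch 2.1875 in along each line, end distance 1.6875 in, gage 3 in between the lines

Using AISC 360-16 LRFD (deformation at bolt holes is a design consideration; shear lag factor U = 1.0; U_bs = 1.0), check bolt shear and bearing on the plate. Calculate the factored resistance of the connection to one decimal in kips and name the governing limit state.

316.3 kips (bearing governs)

Bolt shear: A_b = π(0.75)²/4 = 0.44179 in². φR_n = 0.75 × 68 × 0.44179 × 8 × 2 = 360.5 kips.
Bearing (0.5 in plate, F_u = 65 ksi): end bolts L_c = 1.6875 − 0.8125/2 = 1.28125, R_n = min(1.2×1.28125×0.5×65, 2.4×0.75×0.5×65) = 49.969 kips/bolt; interior L_c = 2.1875 − 0.8125 = 1.375, R_n = 53.625 kips/bolt. φR_n = 0.75 × (2×49.969 + 6×53.625) = 316.3 kips.
Governing: min(360.5, 316.3) = 316.3 kips → bearing.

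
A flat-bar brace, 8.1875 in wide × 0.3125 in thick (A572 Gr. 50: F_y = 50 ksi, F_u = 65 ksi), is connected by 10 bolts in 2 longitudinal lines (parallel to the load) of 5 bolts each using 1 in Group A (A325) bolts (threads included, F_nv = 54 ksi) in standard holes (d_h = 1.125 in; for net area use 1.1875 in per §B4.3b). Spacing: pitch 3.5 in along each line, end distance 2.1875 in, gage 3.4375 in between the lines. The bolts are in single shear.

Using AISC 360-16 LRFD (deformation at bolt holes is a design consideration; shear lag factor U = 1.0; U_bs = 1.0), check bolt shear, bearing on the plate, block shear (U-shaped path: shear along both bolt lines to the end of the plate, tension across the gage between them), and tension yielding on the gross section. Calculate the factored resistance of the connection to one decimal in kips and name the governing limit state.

Bolt shear: A_b = π(1)²/4 = 0.7854 in². φR_n = 0.75 × 54 × 0.7854 × 10 × 1 = 318.1 kips.
Bearing (0.3125 in plate, F_u = 65 ksi): end bolts L_c = 2.1875 − 1.125/2 = 1.625, R_n = min(1.2×1.625×0.3125×65, 2.4×1×0.3125×65) = 39.609 kips/bolt; interior L_c = 3.5 − 1.125 = 2.375, R_n = 48.75 kips/bolt. φR_n = 0.75 × (2×39.609 + 8×48.75) = 351.9 kips.
Block shear: shear path 2×[2.1875+4×3.5] = 2×16.1875 in, A_gv = 10.117, A_nv = 2×(16.1875 − 4.5×1.1875)×0.3125 = 6.7773 in²; tension across gage: (3.4375 − 1×1.1875)×0.3125 = 0.70313 in². R_n = min(0.6×65×6.7773, 0.6×50×10.117) + 1.0×65×0.70313 = min(264.31, 303.51) + 45.703 = 310.01 kips. φR_n = 0.75 × 310.01 = 232.5 kips.
Tension yield (gross): A_g = 8.1875×0.3125 = 2.5586 in². φR_n = 0.90 × 50 × 2.5586 = 115.1 kips.
Governing: min(318.1, 351.9, 232.5, 115.1) = 115.1 kips → gross-section yield.

115.1 kips (gross-section yield governs)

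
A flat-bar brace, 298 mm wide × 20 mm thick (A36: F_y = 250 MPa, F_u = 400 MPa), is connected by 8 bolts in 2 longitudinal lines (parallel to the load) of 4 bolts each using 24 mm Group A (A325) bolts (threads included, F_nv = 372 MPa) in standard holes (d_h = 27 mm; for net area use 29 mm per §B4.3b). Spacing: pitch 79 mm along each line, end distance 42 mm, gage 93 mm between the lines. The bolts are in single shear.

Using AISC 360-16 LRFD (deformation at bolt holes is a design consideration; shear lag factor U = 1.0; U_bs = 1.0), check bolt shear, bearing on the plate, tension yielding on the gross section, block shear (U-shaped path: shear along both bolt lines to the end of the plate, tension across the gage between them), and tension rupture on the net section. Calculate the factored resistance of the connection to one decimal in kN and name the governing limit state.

Bolt shear: A_b = π(24)²/4 = 452.39 mm². φR_n = 0.75 × 372 × 452.39 × 8 × 1 = 1009.7 kN.
Bearing (20 mm plate, F_u = 400 MPa): end bolts L_c = 42 − 27/2 = 28.5, R_n = min(1.2×28.5×20×400, 2.4×24×20×400) = 273.6 kN/bolt; interior L_c = 79 − 27 = 52, R_n = 460.8 kN/bolt. φR_n = 0.75 × (2×273.6 + 6×460.8) = 2484.0 kN.
Tension yield (gross): A_g = 298×20 = 5960 mm². φR_n = 0.90 × 250 × 5960 = 1341.0 kN.
Block shear: shear path 2×[42+3×79] = 2×279 mm, A_gv = 11160, A_nv = 2×(279 − 3.5×29)×20 = 7100 mm²; tension across gage: (93 − 1×29)×20 = 1280 mm². R_n = min(0.6×400×7100, 0.6×250×11160) + 1.0×400×1280 = min(1704, 1674) + 512 = 2186 kN. φR_n = 0.75 × 2186 = 1639.5 kN.
Tension rupture (net): A_n = (298 − 2×29)×20 = 4800 mm² (U = 1.0, A_e = A_n). φR_n = 0.75 × 400 × 4800 = 1440.0 kN.
Governing: min(1009.7, 2484.0, 1341.0, 1639.5, 1440.0) = 1009.7 kN → bolt shear.

1009.7 kN (bolt shear governs)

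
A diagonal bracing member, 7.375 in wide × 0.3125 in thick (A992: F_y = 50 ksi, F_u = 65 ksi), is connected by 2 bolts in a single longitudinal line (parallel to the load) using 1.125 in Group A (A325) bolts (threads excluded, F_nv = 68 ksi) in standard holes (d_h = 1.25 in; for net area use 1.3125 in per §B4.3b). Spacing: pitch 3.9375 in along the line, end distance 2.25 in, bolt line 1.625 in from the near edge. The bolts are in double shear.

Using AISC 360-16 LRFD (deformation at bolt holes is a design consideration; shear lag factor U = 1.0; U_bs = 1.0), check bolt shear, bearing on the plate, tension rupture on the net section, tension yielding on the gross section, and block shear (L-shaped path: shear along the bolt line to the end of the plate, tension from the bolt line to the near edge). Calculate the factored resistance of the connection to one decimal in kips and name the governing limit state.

Bolt shear: A_b = π(1.125)²/4 = 0.99402 in². φR_n = 0.75 × 68 × 0.99402 × 2 × 2 = 202.8 kips.
Bearing (0.3125 in plate, F_u = 65 ksi): end bolts L_c = 2.25 − 1.25/2 = 1.625, R_n = min(1.2×1.625×0.3125×65, 2.4×1.125×0.3125×65) = 39.609 kips/bolt; interior L_c = 3.9375 − 1.25 = 2.6875, R_n = 54.844 kips/bolt. φR_n = 0.75 × (1×39.609 + 1×54.844) = 70.8 kips.
Tension rupture (net): A_n = (7.375 − 1×1.3125)×0.3125 = 1.8945 in² (U = 1.0, A_e = A_n). φR_n = 0.75 × 65 × 1.8945 = 92.4 kips.
Tension yield (gross): A_g = 7.375×0.3125 = 2.3047 in². φR_n = 0.90 × 50 × 2.3047 = 103.7 kips.
Block shear: shear path 1×[2.25+1×3.9375] = 1×6.1875 in, A_gv = 1.9336, A_nv = 1×(6.1875 − 1.5×1.3125)×0.3125 = 1.3184 in²; tension to near edge: (1.625 − 0.5×1.3125)×0.3125 = 0.30273 in². R_n = min(0.6×65×1.3184, 0.6×50×1.9336) + 1.0×65×0.30273 = min(51.418, 58.008) + 19.677 = 71.095 kips. φR_n = 0.75 × 71.095 = 53.3 kips.
Governing: min(202.8, 70.8, 92.4, 103.7, 53.3) = 53.3 kips → block shear.

53.3 kips (block shear governs)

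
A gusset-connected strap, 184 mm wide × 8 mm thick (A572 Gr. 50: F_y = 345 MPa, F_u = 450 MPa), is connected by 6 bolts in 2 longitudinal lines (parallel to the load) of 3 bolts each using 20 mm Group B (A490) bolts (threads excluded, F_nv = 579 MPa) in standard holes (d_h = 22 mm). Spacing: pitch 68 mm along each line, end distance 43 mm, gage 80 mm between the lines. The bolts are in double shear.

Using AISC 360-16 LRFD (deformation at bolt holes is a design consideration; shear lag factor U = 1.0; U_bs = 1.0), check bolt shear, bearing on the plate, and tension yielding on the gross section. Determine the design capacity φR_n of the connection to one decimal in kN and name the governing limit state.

457.1 kN (gross-section yield governs)

Bolt shear: A_b = π(20)²/4 = 314.16 mm². φR_n = 0.75 × 579 × 314.16 × 6 × 2 = 1637.1 kN.
Bearing (8 mm plate, F_u = 450 MPa): end bolts L_c = 43 − 22/2 = 32, R_n = min(1.2×32×8×450, 2.4×20×8×450) = 138.24 kN/bolt; interior L_c = 68 − 22 = 46, R_n = 172.8 kN/bolt. φR_n = 0.75 × (2×138.24 + 4×172.8) = 725.8 kN.
Tension yield (gross): A_g = 184×8 = 1472 mm². φR_n = 0.90 × 345 × 1472 = 457.1 kN.
Governing: min(1637.1, 725.8, 457.1) = 457.1 kN → gross-section yield.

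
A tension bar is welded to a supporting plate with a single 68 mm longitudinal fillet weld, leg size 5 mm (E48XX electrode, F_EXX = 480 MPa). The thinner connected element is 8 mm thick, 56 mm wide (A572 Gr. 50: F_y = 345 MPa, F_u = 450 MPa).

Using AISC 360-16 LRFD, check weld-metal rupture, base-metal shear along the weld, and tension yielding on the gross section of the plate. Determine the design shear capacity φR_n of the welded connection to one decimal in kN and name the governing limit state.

51.9 kN (weld metal governs)

Weld metal: throat = 0.707×5 = 3.535 mm, L = 68 mm. φR_n = 0.75 × 0.6 × 480 × 3.535 × 68 = 51.9 kN.
Base metal shear (8 mm plate): yield φR_n = 1.0×0.6×345×8×68 = 112.6 kN; rupture φR_n = 0.75×0.6×450×8×68 = 110.2 kN; take 110.2 kN (rupture).
Tension yield (gross): A_g = 56×8 = 448 mm². φR_n = 0.90 × 345 × 448 = 139.1 kN.
Governing: min(51.9, 110.2, 139.1) = 51.9 kN → weld metal.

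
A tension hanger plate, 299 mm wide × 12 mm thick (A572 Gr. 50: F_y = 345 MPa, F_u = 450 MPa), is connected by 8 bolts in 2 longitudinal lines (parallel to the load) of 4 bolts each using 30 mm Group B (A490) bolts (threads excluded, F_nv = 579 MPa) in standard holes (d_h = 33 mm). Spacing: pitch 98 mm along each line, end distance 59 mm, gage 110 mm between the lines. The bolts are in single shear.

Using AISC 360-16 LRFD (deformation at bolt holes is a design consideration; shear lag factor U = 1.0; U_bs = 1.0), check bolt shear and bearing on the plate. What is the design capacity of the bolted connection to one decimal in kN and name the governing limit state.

2162.7 kN (bearing governs)

Bolt shear: A_b = π(30)²/4 = 706.86 mm². φR_n = 0.75 × 579 × 706.86 × 8 × 1 = 2455.6 kN.
Bearing (12 mm plate, F_u = 450 MPa): end bolts L_c = 59 − 33/2 = 42.5, R_n = min(1.2×42.5×12×450, 2.4×30×12×450) = 275.4 kN/bolt; interior L_c = 98 − 33 = 65, R_n = 388.8 kN/bolt. φR_n = 0.75 × (2×275.4 + 6×388.8) = 2162.7 kN.
Governing: min(2455.6, 2162.7) = 2162.7 kN → bearing.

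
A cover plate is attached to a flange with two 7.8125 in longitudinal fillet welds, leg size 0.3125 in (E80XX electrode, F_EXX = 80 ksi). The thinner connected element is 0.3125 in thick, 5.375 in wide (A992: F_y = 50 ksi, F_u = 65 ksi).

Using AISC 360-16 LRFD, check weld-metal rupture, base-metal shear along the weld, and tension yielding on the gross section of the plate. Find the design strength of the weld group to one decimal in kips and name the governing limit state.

75.6 kips (gross-section yield governs)

Weld metal: throat = 0.707×0.3125 = 0.22094 in, L = 2×7.8125 = 15.625 in. φR_n = 0.75 × 0.6 × 80 × 0.22094 × 15.625 = 124.3 kips.
Base metal shear (0.3125 in plate): yield φR_n = 1.0×0.6×50×0.3125×15.625 = 146.5 kips; rupture φR_n = 0.75×0.6×65×0.3125×15.625 = 142.8 kips; take 142.8 kips (rupture).
Tension yield (gross): A_g = 5.375×0.3125 = 1.6797 in². φR_n = 0.90 × 50 × 1.6797 = 75.6 kips.
Governing: min(124.3, 142.8, 75.6) = 75.6 kips → gross-section yield.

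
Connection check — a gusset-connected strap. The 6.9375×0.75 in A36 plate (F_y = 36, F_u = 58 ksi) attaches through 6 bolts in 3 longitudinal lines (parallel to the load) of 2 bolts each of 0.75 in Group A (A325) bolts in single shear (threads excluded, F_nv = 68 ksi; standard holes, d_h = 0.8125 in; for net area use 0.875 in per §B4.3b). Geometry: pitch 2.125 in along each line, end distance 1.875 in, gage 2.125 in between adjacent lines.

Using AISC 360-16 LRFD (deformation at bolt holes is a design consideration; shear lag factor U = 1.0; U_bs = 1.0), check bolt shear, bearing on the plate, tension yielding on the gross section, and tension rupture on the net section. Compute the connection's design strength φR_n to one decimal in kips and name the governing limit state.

135.2 kips (bolt shear governs)

Bolt shear: A_b = π(0.75)²/4 = 0.44179 in². φR_n = 0.75 × 68 × 0.44179 × 6 × 1 = 135.2 kips.
Bearing (0.75 in plate, F_u = 58 ksi): end bolts L_c = 1.875 − 0.8125/2 = 1.46875, R_n = min(1.2×1.46875×0.75×58, 2.4×0.75×0.75×58) = 76.669 kips/bolt; interior L_c = 2.125 − 0.8125 = 1.3125, R_n = 68.513 kips/bolt. φR_n = 0.75 × (3×76.669 + 3×68.513) = 326.7 kips.
Tension yield (gross): A_g = 6.9375×0.75 = 5.2031 in². φR_n = 0.90 × 36 × 5.2031 = 168.6 kips.
Tension rupture (net): A_n = (6.9375 − 3×0.875)×0.75 = 3.2344 in² (U = 1.0, A_e = A_n). φR_n = 0.75 × 58 × 3.2344 = 140.7 kips.
Governing: min(135.2, 326.7, 168.6, 140.7) = 135.2 kips → bolt shear.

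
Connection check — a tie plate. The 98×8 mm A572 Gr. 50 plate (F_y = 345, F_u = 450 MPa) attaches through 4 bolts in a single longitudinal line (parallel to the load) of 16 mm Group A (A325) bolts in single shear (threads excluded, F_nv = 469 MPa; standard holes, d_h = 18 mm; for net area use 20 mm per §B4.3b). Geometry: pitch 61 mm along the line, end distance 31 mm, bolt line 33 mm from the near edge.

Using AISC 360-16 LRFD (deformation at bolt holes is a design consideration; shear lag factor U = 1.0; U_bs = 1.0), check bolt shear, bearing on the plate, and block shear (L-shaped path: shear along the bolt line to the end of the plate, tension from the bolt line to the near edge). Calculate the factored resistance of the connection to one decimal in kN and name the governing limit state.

Bolt shear: A_b = π(16)²/4 = 201.06 mm². φR_n = 0.75 × 469 × 201.06 × 4 × 1 = 282.9 kN.
Bearing (8 mm plate, F_u = 450 MPa): end bolts L_c = 31 − 18/2 = 22, R_n = min(1.2×22×8×450, 2.4×16×8×450) = 95.04 kN/bolt; interior L_c = 61 − 18 = 43, R_n = 138.24 kN/bolt. φR_n = 0.75 × (1×95.04 + 3×138.24) = 382.3 kN.
Block shear: shear path 1×[31+3×61] = 1×214 mm, A_gv = 1712, A_nv = 1×(214 − 3.5×20)×8 = 1152 mm²; tension to near edge: (33 − 0.5×20)×8 = 184 mm². R_n = min(0.6×450×1152, 0.6×345×1712) + 1.0×450×184 = min(311.04, 354.38) + 82.8 = 393.84 kN. φR_n = 0.75 × 393.84 = 295.4 kN.
Governing: min(282.9, 382.3, 295.4) = 282.9 kN → bolt shear.

282.9 kN (bolt shear governs)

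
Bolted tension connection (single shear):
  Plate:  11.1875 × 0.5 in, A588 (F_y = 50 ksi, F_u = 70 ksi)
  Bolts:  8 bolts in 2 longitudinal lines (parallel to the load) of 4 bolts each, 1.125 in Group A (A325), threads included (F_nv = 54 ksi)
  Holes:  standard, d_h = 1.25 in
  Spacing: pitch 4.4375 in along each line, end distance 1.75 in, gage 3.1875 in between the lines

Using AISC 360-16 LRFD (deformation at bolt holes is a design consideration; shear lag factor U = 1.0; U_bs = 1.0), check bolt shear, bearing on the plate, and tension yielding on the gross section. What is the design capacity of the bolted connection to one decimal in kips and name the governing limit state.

Bolt shear: A_b = π(1.125)²/4 = 0.99402 in². φR_n = 0.75 × 54 × 0.99402 × 8 × 1 = 322.1 kips.
Bearing (0.5 in plate, F_u = 70 ksi): end bolts L_c = 1.75 − 1.25/2 = 1.125, R_n = min(1.2×1.125×0.5×70, 2.4×1.125×0.5×70) = 47.25 kips/bolt; interior L_c = 4.4375 − 1.25 = 3.1875, R_n = 94.5 kips/bolt. φR_n = 0.75 × (2×47.25 + 6×94.5) = 496.1 kips.
Tension yield (gross): A_g = 11.1875×0.5 = 5.5938 in². φR_n = 0.90 × 50 × 5.5938 = 251.7 kips.
Governing: min(322.1, 496.1, 251.7) = 251.7 kips → gross-section yield.

251.7 kips (gross-section yield governs)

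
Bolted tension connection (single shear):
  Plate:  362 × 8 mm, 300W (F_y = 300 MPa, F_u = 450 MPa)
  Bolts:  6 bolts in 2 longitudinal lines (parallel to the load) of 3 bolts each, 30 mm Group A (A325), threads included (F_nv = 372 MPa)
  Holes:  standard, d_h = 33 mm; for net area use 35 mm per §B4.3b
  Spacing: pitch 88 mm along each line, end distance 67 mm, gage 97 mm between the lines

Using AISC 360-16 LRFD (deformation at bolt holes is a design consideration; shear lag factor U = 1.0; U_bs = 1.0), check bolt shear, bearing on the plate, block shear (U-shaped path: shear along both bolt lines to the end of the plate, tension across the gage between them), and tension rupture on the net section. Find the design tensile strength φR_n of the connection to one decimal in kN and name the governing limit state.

671.2 kN (block shear governs)

Bolt shear: A_b = π(30)²/4 = 706.86 mm². φR_n = 0.75 × 372 × 706.86 × 6 × 1 = 1183.3 kN.
Bearing (8 mm plate, F_u = 450 MPa): end bolts L_c = 67 − 33/2 = 50.5, R_n = min(1.2×50.5×8×450, 2.4×30×8×450) = 218.16 kN/bolt; interior L_c = 88 − 33 = 55, R_n = 237.6 kN/bolt. φR_n = 0.75 × (2×218.16 + 4×237.6) = 1040.0 kN.
Block shear: shear path 2×[67+2×88] = 2×243 mm, A_gv = 3888, A_nv = 2×(243 − 2.5×35)×8 = 2488 mm²; tension across gage: (97 − 1×35)×8 = 496 mm². R_n = min(0.6×450×2488, 0.6×300×3888) + 1.0×450×496 = min(671.76, 699.84) + 223.2 = 894.96 kN. φR_n = 0.75 × 894.96 = 671.2 kN.
Tension rupture (net): A_n = (362 − 2×35)×8 = 2336 mm² (U = 1.0, A_e = A_n). φR_n = 0.75 × 450 × 2336 = 788.4 kN.
Governing: min(1183.3, 1040.0, 671.2, 788.4) = 671.2 kN → block shear.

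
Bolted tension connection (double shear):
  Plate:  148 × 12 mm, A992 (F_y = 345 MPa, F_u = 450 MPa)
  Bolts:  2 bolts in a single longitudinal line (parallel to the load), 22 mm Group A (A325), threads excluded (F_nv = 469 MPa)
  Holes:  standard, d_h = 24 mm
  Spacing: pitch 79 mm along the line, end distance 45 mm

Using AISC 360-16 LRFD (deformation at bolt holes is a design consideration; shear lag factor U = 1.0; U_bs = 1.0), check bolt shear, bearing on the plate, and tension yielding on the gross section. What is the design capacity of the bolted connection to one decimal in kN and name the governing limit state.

374.2 kN (bearing governs)

Bolt shear: A_b = π(22)²/4 = 380.13 mm². φR_n = 0.75 × 469 × 380.13 × 2 × 2 = 534.8 kN.
Bearing (12 mm plate, F_u = 450 MPa): end bolts L_c = 45 − 24/2 = 33, R_n = min(1.2×33×12×450, 2.4×22×12×450) = 213.84 kN/bolt; interior L_c = 79 − 24 = 55, R_n = 285.12 kN/bolt. φR_n = 0.75 × (1×213.84 + 1×285.12) = 374.2 kN.
Tension yield (gross): A_g = 148×12 = 1776 mm². φR_n = 0.90 × 345 × 1776 = 551.4 kN.
Governing: min(534.8, 374.2, 551.4) = 374.2 kN → bearing.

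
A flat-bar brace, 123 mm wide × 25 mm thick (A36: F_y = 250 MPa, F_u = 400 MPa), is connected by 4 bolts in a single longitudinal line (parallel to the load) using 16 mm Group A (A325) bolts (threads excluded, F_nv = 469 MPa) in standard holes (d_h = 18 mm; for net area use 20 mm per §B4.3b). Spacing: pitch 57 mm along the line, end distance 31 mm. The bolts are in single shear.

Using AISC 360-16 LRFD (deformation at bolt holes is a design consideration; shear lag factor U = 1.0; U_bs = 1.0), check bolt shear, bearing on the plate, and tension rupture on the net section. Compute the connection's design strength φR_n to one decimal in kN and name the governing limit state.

282.9 kN (bolt shear governs)

Bolt shear: A_b = π(16)²/4 = 201.06 mm². φR_n = 0.75 × 469 × 201.06 × 4 × 1 = 282.9 kN.
Bearing (25 mm plate, F_u = 400 MPa): end bolts L_c = 31 − 18/2 = 22, R_n = min(1.2×22×25×400, 2.4×16×25×400) = 264 kN/bolt; interior L_c = 57 − 18 = 39, R_n = 384 kN/bolt. φR_n = 0.75 × (1×264 + 3×384) = 1062.0 kN.
Tension rupture (net): A_n = (123 − 1×20)×25 = 2575 mm² (U = 1.0, A_e = A_n). φR_n = 0.75 × 400 × 2575 = 772.5 kN.
Governing: min(282.9, 1062.0, 772.5) = 282.9 kN → bolt shear.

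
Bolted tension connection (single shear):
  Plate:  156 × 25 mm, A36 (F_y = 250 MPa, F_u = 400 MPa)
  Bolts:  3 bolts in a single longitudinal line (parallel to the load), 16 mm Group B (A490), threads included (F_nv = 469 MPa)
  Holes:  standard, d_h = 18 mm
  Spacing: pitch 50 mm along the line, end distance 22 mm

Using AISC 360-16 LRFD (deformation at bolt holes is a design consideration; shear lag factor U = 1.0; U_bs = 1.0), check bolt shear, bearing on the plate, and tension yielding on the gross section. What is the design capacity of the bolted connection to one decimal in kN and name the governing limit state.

212.2 kN (bolt shear governs)

Bolt shear: A_b = π(16)²/4 = 201.06 mm². φR_n = 0.75 × 469 × 201.06 × 3 × 1 = 212.2 kN.
Bearing (25 mm plate, F_u = 400 MPa): end bolts L_c = 22 − 18/2 = 13, R_n = min(1.2×13×25×400, 2.4×16×25×400) = 156 kN/bolt; interior L_c = 50 − 18 = 32, R_n = 384 kN/bolt. φR_n = 0.75 × (1×156 + 2×384) = 693.0 kN.
Tension yield (gross): A_g = 156×25 = 3900 mm². φR_n = 0.90 × 250 × 3900 = 877.5 kN.
Governing: min(212.2, 693.0, 877.5) = 212.2 kN → bolt shear.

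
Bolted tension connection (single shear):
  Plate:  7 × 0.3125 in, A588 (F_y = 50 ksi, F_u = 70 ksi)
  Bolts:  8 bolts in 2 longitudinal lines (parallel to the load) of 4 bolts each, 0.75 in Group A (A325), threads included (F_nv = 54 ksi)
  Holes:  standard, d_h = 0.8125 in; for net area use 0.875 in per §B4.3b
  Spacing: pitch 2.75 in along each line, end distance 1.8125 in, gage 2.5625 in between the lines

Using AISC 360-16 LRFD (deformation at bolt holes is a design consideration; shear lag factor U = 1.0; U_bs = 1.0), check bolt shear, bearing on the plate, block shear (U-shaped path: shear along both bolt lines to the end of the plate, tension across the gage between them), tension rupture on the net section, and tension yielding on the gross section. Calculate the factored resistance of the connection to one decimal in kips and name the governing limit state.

86.1 kips (net-section rupture governs)

Bolt shear: A_b = π(0.75)²/4 = 0.44179 in². φR_n = 0.75 × 54 × 0.44179 × 8 × 1 = 143.1 kips.
Bearing (0.3125 in plate, F_u = 70 ksi): end bolts L_c = 1.8125 − 0.8125/2 = 1.40625, R_n = min(1.2×1.40625×0.3125×70, 2.4×0.75×0.3125×70) = 36.914 kips/bolt; interior L_c = 2.75 − 0.8125 = 1.9375, R_n = 39.375 kips/bolt. φR_n = 0.75 × (2×36.914 + 6×39.375) = 232.6 kips.
Block shear: shear path 2×[1.8125+3×2.75] = 2×10.0625 in, A_gv = 6.2891, A_nv = 2×(10.0625 − 3.5×0.875)×0.3125 = 4.375 in²; tension across gage: (2.5625 − 1×0.875)×0.3125 = 0.52734 in². R_n = min(0.6×70×4.375, 0.6×50×6.2891) + 1.0×70×0.52734 = min(183.75, 188.67) + 36.914 = 220.66 kips. φR_n = 0.75 × 220.66 = 165.5 kips.
Tension rupture (net): A_n = (7 − 2×0.875)×0.3125 = 1.6406 in² (U = 1.0, A_e = A_n). φR_n = 0.75 × 70 × 1.6406 = 86.1 kips.
Tension yield (gross): A_g = 7×0.3125 = 2.1875 in². φR_n = 0.90 × 50 × 2.1875 = 98.4 kips.
Governing: min(143.1, 232.6, 165.5, 86.1, 98.4) = 86.1 kips → net-section rupture.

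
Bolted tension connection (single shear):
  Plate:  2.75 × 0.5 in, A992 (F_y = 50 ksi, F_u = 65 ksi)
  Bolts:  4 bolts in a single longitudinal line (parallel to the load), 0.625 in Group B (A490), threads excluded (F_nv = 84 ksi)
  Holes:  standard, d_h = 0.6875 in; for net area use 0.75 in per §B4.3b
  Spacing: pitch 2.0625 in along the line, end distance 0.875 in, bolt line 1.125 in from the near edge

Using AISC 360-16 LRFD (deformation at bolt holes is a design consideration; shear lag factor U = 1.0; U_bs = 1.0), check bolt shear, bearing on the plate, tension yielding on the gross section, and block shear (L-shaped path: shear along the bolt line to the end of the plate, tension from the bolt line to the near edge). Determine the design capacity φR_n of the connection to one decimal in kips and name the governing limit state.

61.9 kips (gross-section yield governs)

Bolt shear: A_b = π(0.625)²/4 = 0.3068 in². φR_n = 0.75 × 84 × 0.3068 × 4 × 1 = 77.3 kips.
Bearing (0.5 in plate, F_u = 65 ksi): end bolts L_c = 0.875 − 0.6875/2 = 0.53125, R_n = min(1.2×0.53125×0.5×65, 2.4×0.625×0.5×65) = 20.719 kips/bolt; interior L_c = 2.0625 − 0.6875 = 1.375, R_n = 48.75 kips/bolt. φR_n = 0.75 × (1×20.719 + 3×48.75) = 125.2 kips.
Tension yield (gross): A_g = 2.75×0.5 = 1.375 in². φR_n = 0.90 × 50 × 1.375 = 61.9 kips.
Block shear: shear path 1×[0.875+3×2.0625] = 1×7.0625 in, A_gv = 3.5313, A_nv = 1×(7.0625 − 3.5×0.75)×0.5 = 2.2188 in²; tension to near edge: (1.125 − 0.5×0.75)×0.5 = 0.375 in². R_n = min(0.6×65×2.2188, 0.6×50×3.5313) + 1.0×65×0.375 = min(86.533, 105.94) + 24.375 = 110.91 kips. φR_n = 0.75 × 110.91 = 83.2 kips.
Governing: min(77.3, 125.2, 61.9, 83.2) = 61.9 kips → gross-section yield.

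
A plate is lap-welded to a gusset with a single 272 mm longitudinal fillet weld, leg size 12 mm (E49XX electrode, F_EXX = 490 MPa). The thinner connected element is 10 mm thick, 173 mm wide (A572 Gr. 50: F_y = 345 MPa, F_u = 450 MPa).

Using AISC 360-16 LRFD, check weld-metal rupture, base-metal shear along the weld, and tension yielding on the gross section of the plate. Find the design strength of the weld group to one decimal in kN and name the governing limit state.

Weld metal: throat = 0.707×12 = 8.484 mm, L = 272 mm. φR_n = 0.75 × 0.6 × 490 × 8.484 × 272 = 508.8 kN.
Base metal shear (10 mm plate): yield φR_n = 1.0×0.6×345×10×272 = 563.0 kN; rupture φR_n = 0.75×0.6×450×10×272 = 550.8 kN; take 550.8 kN (rupture).
Tension yield (gross): A_g = 173×10 = 1730 mm². φR_n = 0.90 × 345 × 1730 = 537.2 kN.
Governing: min(508.8, 550.8, 537.2) = 508.8 kN → weld metal.

508.8 kN (weld metal governs)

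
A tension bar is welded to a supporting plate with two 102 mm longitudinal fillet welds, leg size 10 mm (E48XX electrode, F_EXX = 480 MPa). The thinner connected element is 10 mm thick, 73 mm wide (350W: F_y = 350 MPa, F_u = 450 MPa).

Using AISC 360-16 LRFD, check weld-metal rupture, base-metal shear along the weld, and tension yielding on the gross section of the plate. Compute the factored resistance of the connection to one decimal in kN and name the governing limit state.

230.0 kN (gross-section yield governs)

Weld metal: throat = 0.707×10 = 7.07 mm, L = 2×102 = 204 mm. φR_n = 0.75 × 0.6 × 480 × 7.07 × 204 = 311.5 kN.
Base metal shear (10 mm plate): yield φR_n = 1.0×0.6×350×10×204 = 428.4 kN; rupture φR_n = 0.75×0.6×450×10×204 = 413.1 kN; take 413.1 kN (rupture).
Tension yield (gross): A_g = 73×10 = 730 mm². φR_n = 0.90 × 350 × 730 = 230.0 kN.
Governing: min(311.5, 413.1, 230.0) = 230.0 kN → gross-section yield.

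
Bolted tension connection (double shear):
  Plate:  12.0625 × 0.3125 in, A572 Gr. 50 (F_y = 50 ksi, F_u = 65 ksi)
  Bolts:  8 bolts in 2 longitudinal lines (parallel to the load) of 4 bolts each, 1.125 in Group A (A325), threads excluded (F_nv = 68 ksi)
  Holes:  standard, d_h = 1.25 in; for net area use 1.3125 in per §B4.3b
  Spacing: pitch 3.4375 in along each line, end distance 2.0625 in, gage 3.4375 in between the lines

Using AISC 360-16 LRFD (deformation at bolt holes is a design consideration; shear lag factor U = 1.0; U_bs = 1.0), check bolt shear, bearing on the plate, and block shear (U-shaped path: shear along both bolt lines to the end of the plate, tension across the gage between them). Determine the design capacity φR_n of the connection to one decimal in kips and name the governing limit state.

174.6 kips (block shear governs)

Bolt shear: A_b = π(1.125)²/4 = 0.99402 in². φR_n = 0.75 × 68 × 0.99402 × 8 × 2 = 811.1 kips.
Bearing (0.3125 in plate, F_u = 65 ksi): end bolts L_c = 2.0625 − 1.25/2 = 1.4375, R_n = min(1.2×1.4375×0.3125×65, 2.4×1.125×0.3125×65) = 35.039 kips/bolt; interior L_c = 3.4375 − 1.25 = 2.1875, R_n = 53.32 kips/bolt. φR_n = 0.75 × (2×35.039 + 6×53.32) = 292.5 kips.
Block shear: shear path 2×[2.0625+3×3.4375] = 2×12.375 in, A_gv = 7.7344, A_nv = 2×(12.375 − 3.5×1.3125)×0.3125 = 4.8633 in²; tension across gage: (3.4375 − 1×1.3125)×0.3125 = 0.66406 in². R_n = min(0.6×65×4.8633, 0.6×50×7.7344) + 1.0×65×0.66406 = min(189.67, 232.03) + 43.164 = 232.83 kips. φR_n = 0.75 × 232.83 = 174.6 kips.
Governing: min(811.1, 292.5, 174.6) = 174.6 kips → block shear.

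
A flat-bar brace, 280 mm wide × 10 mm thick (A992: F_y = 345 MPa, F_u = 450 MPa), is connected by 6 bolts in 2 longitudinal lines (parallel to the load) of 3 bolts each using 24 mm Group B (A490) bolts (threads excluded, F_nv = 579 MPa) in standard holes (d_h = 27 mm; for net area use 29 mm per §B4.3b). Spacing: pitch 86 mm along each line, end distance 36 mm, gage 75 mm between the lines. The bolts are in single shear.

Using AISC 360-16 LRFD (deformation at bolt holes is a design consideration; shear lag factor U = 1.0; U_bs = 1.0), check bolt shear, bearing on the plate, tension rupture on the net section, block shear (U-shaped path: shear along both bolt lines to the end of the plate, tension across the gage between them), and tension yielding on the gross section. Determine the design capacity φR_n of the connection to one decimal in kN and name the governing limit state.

704.0 kN (block shear governs)

Bolt shear: A_b = π(24)²/4 = 452.39 mm². φR_n = 0.75 × 579 × 452.39 × 6 × 1 = 1178.7 kN.
Bearing (10 mm plate, F_u = 450 MPa): end bolts L_c = 36 − 27/2 = 22.5, R_n = min(1.2×22.5×10×450, 2.4×24×10×450) = 121.5 kN/bolt; interior L_c = 86 − 27 = 59, R_n = 259.2 kN/bolt. φR_n = 0.75 × (2×121.5 + 4×259.2) = 959.9 kN.
Tension rupture (net): A_n = (280 − 2×29)×10 = 2220 mm² (U = 1.0, A_e = A_n). φR_n = 0.75 × 450 × 2220 = 749.3 kN.
Block shear: shear path 2×[36+2×86] = 2×208 mm, A_gv = 4160, A_nv = 2×(208 − 2.5×29)×10 = 2710 mm²; tension across gage: (75 − 1×29)×10 = 460 mm². R_n = min(0.6×450×2710, 0.6×345×4160) + 1.0×450×460 = min(731.7, 861.12) + 207 = 938.7 kN. φR_n = 0.75 × 938.7 = 704.0 kN.
Tension yield (gross): A_g = 280×10 = 2800 mm². φR_n = 0.90 × 345 × 2800 = 869.4 kN.
Governing: min(1178.7, 959.9, 749.3, 704.0, 869.4) = 704.0 kN → block shear.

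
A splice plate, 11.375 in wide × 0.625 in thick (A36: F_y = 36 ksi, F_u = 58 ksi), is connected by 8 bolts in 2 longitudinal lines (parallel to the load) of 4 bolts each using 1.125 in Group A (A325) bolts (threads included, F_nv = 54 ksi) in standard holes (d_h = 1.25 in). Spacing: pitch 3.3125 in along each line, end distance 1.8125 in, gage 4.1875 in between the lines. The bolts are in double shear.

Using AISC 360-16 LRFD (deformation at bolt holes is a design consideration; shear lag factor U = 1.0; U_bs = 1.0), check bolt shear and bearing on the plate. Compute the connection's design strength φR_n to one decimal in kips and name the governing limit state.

Bolt shear: A_b = π(1.125)²/4 = 0.99402 in². φR_n = 0.75 × 54 × 0.99402 × 8 × 2 = 644.1 kips.
Bearing (0.625 in plate, F_u = 58 ksi): end bolts L_c = 1.8125 − 1.25/2 = 1.1875, R_n = min(1.2×1.1875×0.625×58, 2.4×1.125×0.625×58) = 51.656 kips/bolt; interior L_c = 3.3125 − 1.25 = 2.0625, R_n = 89.719 kips/bolt. φR_n = 0.75 × (2×51.656 + 6×89.719) = 481.2 kips.
Governing: min(644.1, 481.2) = 481.2 kips → bearing.

481.2 kips (bearing governs)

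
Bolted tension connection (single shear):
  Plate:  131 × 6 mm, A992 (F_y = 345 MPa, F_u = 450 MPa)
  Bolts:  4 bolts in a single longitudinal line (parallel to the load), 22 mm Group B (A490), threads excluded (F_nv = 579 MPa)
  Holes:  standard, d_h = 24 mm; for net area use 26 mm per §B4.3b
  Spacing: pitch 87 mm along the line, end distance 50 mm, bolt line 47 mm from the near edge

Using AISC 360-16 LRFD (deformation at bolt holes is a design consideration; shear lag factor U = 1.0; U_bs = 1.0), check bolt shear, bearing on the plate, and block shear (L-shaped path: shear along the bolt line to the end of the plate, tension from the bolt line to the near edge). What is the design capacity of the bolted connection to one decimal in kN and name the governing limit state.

336.2 kN (block shear governs)

Bolt shear: A_b = π(22)²/4 = 380.13 mm². φR_n = 0.75 × 579 × 380.13 × 4 × 1 = 660.3 kN.
Bearing (6 mm plate, F_u = 450 MPa): end bolts L_c = 50 − 24/2 = 38, R_n = min(1.2×38×6×450, 2.4×22×6×450) = 123.12 kN/bolt; interior L_c = 87 − 24 = 63, R_n = 142.56 kN/bolt. φR_n = 0.75 × (1×123.12 + 3×142.56) = 413.1 kN.
Block shear: shear path 1×[50+3×87] = 1×311 mm, A_gv = 1866, A_nv = 1×(311 − 3.5×26)×6 = 1320 mm²; tension to near edge: (47 − 0.5×26)×6 = 204 mm². R_n = min(0.6×450×1320, 0.6×345×1866) + 1.0×450×204 = min(356.4, 386.26) + 91.8 = 448.2 kN. φR_n = 0.75 × 448.2 = 336.2 kN.
Governing: min(660.3, 413.1, 336.2) = 336.2 kN → block shear.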